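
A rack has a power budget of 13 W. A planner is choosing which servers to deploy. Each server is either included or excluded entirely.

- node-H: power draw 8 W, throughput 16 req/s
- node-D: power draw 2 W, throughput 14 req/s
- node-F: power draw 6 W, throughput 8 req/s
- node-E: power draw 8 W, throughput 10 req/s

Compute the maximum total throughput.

Allowing fractional choices, the relaxed optimum would be about 34.0, but servers are indivisible.
node-D + node-F: power draw 2 + 6 = 8 ≤ 13, throughput 14 + 8 = 22.
node-D + node-E: power draw 2 + 8 = 10 ≤ 13, throughput 14 + 10 = 24.
node-H + node-D: power draw 8 + 2 = 10 ≤ 13, throughput 16 + 14 = 30.
Best is node-H and node-D with total throughput 30.

30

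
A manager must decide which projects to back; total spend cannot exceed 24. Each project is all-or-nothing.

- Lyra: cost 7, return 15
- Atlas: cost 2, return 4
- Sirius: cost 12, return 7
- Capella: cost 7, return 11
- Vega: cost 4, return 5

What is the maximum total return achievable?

Lyra + Atlas + Capella: cost 7 + 2 + 7 = 16 ≤ 24, return 15 + 4 + 11 = 30.
Lyra + Capella + Vega: cost 7 + 7 + 4 = 18 ≤ 24, return 15 + 11 + 5 = 31.
Lyra + Atlas + Capella + Vega: cost 7 + 2 + 7 + 4 = 20 ≤ 24, return 15 + 4 + 11 + 5 = 35.
Best is Lyra, Atlas, Capella, and Vega with total return 35.

35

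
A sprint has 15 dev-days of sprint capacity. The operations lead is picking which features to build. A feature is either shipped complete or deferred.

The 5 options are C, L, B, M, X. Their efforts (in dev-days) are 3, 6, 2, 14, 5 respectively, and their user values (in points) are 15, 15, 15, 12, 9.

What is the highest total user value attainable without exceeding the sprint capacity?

45

This is a 0-1 knapsack instance.
Take C, L, and B: effort 3 + 6 + 2 = 11 ≤ 15, user value 15 + 15 + 15 = 45.
No other feasible combination does better.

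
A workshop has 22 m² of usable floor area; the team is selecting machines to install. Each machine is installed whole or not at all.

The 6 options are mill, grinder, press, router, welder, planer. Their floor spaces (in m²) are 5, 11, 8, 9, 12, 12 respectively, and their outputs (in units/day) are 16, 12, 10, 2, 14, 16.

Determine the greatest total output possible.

This is an integer program with binary decision variables.
Allowing fractional choices, the relaxed optimum would be about 38.2, but machines are indivisible.
mill + welder: floor space 5 + 12 = 17 ≤ 22, output 16 + 14 = 30.
mill + grinder: floor space 5 + 11 = 16 ≤ 22, output 16 + 12 = 28.
mill + planer: floor space 5 + 12 = 17 ≤ 22, output 16 + 16 = 32.
Best is mill and planer with total output 32.

32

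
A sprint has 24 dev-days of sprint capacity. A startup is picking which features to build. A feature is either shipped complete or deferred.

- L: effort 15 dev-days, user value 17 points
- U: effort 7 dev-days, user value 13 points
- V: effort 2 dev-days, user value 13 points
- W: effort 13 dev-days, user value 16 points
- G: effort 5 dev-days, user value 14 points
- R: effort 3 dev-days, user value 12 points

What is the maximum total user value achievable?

55

Allowing fractional choices, the relaxed optimum would be about 60.6, but features are indivisible.
U + V + G + R: effort 7 + 2 + 5 + 3 = 17 ≤ 24, user value 13 + 13 + 14 + 12 = 52.
V + W + G + R: effort 2 + 13 + 5 + 3 = 23 ≤ 24, user value 13 + 16 + 14 + 12 = 55.
Best is V, W, G, and R with total user value 55.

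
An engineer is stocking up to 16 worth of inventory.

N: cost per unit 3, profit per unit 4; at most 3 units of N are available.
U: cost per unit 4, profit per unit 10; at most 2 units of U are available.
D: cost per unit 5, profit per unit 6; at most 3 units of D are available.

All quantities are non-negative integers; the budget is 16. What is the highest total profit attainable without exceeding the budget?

30

U has the best ratio (10/4); taking only U gives at most 2×10 = 20 (stopped by the supply cap of 2).
Mixing does better — 1×N, 2×U, and 1×D: cost 16 ≤ 16, profit 1·4 + 2·10 + 1·6 = 30.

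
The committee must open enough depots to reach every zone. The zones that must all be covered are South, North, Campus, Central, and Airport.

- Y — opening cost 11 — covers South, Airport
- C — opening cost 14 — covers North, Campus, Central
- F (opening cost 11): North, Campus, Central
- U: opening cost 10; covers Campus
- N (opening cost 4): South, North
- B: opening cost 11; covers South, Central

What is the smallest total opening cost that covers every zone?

Choose Y and F: together they cover South, North, Campus, Central, Airport — every zone.
Total opening cost: 11 + 11 = 22.

22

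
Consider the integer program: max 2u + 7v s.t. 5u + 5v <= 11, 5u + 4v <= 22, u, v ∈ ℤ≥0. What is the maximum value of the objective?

Relaxing integrality, the LP optimum is 15.40 at (u,v) = (0, 2.2), which is not an integer point.
(u,v)=(0,2): 5·0+5·2=10≤11, 5·0+4·2=8≤22, objective 14.
(u,v)=(1,1): 5·1+5·1=10≤11, 5·1+4·1=9≤22, objective 9.
(u,v)=(0,1): 5·0+5·1=5≤11, 5·0+4·1=4≤22, objective 7.
Maximum is 14 at (u,v)=(0,2).

14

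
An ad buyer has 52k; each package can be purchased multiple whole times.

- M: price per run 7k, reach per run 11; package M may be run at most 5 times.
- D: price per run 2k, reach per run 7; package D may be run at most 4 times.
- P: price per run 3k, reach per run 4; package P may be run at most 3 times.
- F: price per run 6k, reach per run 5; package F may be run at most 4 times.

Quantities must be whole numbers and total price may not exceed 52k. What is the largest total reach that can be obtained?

95

D has the best ratio (7/2); taking only D gives at most 4×7 = 28 (stopped by the supply cap of 4).
Mixing does better — 5×M, 4×D, and 3×P: price 52 ≤ 52, reach 5·11 + 4·7 + 3·4 = 95.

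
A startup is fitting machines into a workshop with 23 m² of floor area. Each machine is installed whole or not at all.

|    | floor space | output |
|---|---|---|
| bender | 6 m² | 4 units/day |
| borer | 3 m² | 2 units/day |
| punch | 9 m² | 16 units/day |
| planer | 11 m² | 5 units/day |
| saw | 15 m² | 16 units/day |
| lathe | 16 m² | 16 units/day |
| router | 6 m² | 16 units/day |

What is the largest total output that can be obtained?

Allowing fractional choices, the relaxed optimum would be about 40.5, but machines are indivisible.
punch + router: floor space 9 + 6 = 15 ≤ 23, output 16 + 16 = 32.
borer + punch + router: floor space 3 + 9 + 6 = 18 ≤ 23, output 2 + 16 + 16 = 34.
bender + punch + router: floor space 6 + 9 + 6 = 21 ≤ 23, output 4 + 16 + 16 = 36.
Best is bender, punch, and router with total output 36.

36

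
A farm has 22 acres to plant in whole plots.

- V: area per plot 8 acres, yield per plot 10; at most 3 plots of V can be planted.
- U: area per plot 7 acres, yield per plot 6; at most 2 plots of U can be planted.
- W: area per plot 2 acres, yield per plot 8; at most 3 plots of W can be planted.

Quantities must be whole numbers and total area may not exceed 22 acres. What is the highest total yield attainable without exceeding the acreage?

44

1×V, 1×U, and 3×W: area 21 ≤ 22, yield 1·10 + 1·6 + 3·8 = 40.
2×V and 3×W: area 22 ≤ 22, yield 2·10 + 3·8 = 44.
Best is 44.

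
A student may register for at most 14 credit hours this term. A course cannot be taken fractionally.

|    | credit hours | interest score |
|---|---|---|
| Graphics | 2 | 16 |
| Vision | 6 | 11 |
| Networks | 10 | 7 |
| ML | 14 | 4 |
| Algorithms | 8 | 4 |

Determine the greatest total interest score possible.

Graphics + Vision: credit hours 2 + 6 = 8 ≤ 14, interest score 16 + 11 = 27.
Graphics + Algorithms: credit hours 2 + 8 = 10 ≤ 14, interest score 16 + 4 = 20.
Graphics + Networks: credit hours 2 + 10 = 12 ≤ 14, interest score 16 + 7 = 23.
Best is Graphics and Vision with total interest score 27.

27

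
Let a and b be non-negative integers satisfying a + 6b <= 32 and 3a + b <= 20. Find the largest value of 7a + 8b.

67

(a,b)=(5,4) is feasible, giving 67.
(a,b)=(4,4) is feasible, giving 60.
(a,b)=(5,3) is feasible, giving 59.
No feasible integer point exceeds 67.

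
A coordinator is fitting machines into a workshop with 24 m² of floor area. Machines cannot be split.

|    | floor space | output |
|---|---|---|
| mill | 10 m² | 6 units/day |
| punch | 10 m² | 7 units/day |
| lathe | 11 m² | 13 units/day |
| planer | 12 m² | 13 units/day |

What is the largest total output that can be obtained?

26

Allowing fractional choices, the relaxed optimum would be about 26.7, but machines are indivisible.
lathe + planer: floor space 11 + 12 = 23 ≤ 24, output 13 + 13 = 26.
punch + lathe: floor space 10 + 11 = 21 ≤ 24, output 7 + 13 = 20.
punch + planer: floor space 10 + 12 = 22 ≤ 24, output 7 + 13 = 20.
Best is lathe and planer with total output 26.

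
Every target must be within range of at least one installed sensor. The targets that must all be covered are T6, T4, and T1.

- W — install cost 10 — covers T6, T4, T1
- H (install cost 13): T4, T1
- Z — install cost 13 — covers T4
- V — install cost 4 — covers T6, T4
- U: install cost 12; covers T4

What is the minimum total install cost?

The greedy cost-per-new-target heuristic would pick V and W for 14, but a cheaper cover exists.
W alone covers T6, T4, T1 — every target.
Total install cost: 10.
No cover costs less than 10.

10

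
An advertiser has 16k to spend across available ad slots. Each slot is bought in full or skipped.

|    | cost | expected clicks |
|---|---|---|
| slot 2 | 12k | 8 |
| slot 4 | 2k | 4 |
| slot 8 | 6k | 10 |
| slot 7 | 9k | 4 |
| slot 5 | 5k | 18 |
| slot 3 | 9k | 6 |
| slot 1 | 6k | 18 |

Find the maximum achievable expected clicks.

Allowing fractional choices, the relaxed optimum would be about 45.0, but ad slots are indivisible.
slot 4 + slot 5 + slot 1: cost 2 + 5 + 6 = 13 ≤ 16, expected clicks 4 + 18 + 18 = 40.
slot 5 + slot 1: cost 5 + 6 = 11 ≤ 16, expected clicks 18 + 18 = 36.
slot 4 + slot 8 + slot 5: cost 2 + 6 + 5 = 13 ≤ 16, expected clicks 4 + 10 + 18 = 32.
Best is slot 4, slot 5, and slot 1 with total expected clicks 40.

40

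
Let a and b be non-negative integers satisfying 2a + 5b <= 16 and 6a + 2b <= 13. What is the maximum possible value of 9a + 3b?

18

(a,b)=(2,0) is feasible, giving 18.
(a,b)=(1,1) is feasible, giving 12.
(a,b)=(1,0) is feasible, giving 9.
Maximum is 18 at (a,b)=(2,0).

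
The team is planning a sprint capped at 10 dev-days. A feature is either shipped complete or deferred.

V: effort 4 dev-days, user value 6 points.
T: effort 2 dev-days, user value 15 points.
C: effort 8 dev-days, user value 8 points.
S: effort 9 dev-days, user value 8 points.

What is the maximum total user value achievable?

23

Take T and C: effort 2 + 8 = 10 ≤ 10, user value 15 + 8 = 23.
No other feasible combination does better.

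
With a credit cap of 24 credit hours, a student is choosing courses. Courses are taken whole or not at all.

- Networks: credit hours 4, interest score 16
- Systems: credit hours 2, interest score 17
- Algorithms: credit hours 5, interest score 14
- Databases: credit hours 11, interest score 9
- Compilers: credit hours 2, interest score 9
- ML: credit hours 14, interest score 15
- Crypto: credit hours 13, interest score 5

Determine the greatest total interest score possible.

This is an integer program with binary decision variables.
Allowing fractional choices, the relaxed optimum would be about 67.8, but courses are indivisible.
Networks + Systems + Algorithms + Databases + Compilers: credit hours 4 + 2 + 5 + 11 + 2 = 24 ≤ 24, interest score 16 + 17 + 14 + 9 + 9 = 65.
Networks + Systems + Compilers + ML: credit hours 4 + 2 + 2 + 14 = 22 ≤ 24, interest score 16 + 17 + 9 + 15 = 57.
Networks + Systems + Algorithms + Compilers: credit hours 4 + 2 + 5 + 2 = 13 ≤ 24, interest score 16 + 17 + 14 + 9 = 56.
Best is Networks, Systems, Algorithms, Databases, and Compilers with total interest score 65.

65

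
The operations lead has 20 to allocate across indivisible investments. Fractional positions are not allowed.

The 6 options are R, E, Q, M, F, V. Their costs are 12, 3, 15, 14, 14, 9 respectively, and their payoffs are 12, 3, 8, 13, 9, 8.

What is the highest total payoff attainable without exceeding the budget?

Allowing fractional choices, the relaxed optimum would be about 19.6, but investments are indivisible.
R + E: cost 12 + 3 = 15 ≤ 20, payoff 12 + 3 = 15.
E + M: cost 3 + 14 = 17 ≤ 20, payoff 3 + 13 = 16.
Best is E and M with total payoff 16.

16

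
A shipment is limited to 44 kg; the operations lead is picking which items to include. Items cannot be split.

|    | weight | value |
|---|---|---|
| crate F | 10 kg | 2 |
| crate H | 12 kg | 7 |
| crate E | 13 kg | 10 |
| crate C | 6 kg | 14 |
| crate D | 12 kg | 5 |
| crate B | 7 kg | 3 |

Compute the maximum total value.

This is a 0-1 knapsack instance.
crate F + crate H + crate E + crate C: weight 10 + 12 + 13 + 6 = 41 ≤ 44, value 2 + 7 + 10 + 14 = 33.
crate H + crate E + crate C + crate B: weight 12 + 13 + 6 + 7 = 38 ≤ 44, value 7 + 10 + 14 + 3 = 34.
crate H + crate E + crate C + crate D: weight 12 + 13 + 6 + 12 = 43 ≤ 44, value 7 + 10 + 14 + 5 = 36.
Best is crate H, crate E, crate C, and crate D with total value 36.

36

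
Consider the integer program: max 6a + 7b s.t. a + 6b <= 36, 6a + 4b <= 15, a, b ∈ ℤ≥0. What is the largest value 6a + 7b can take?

Relaxing integrality, the LP optimum is 26.25 at (a,b) = (0, 3.75), which is not an integer point.
(a,b)=(0,3): 1·0+6·3=18≤36, 6·0+4·3=12≤15, objective 21.
(a,b)=(1,2): 1·1+6·2=13≤36, 6·1+4·2=14≤15, objective 20.
(a,b)=(0,2): 1·0+6·2=12≤36, 6·0+4·2=8≤15, objective 14.
The best lattice point is (0,3), giving 21.

21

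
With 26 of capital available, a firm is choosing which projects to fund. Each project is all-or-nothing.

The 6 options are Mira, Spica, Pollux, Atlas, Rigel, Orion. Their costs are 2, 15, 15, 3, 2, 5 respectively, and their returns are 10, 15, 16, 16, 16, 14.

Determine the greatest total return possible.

62

Pollux + Atlas + Rigel + Orion: cost 15 + 3 + 2 + 5 = 25 ≤ 26, return 16 + 16 + 16 + 14 = 62.
Spica + Atlas + Rigel + Orion: cost 15 + 3 + 2 + 5 = 25 ≤ 26, return 15 + 16 + 16 + 14 = 61.
Best is Pollux, Atlas, Rigel, and Orion with total return 62.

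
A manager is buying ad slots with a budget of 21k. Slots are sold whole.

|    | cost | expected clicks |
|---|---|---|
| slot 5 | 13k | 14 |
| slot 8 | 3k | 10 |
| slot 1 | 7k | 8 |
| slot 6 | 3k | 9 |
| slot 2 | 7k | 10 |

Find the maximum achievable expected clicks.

37

Allowing fractional choices, the relaxed optimum would be about 38.1, but ad slots are indivisible.
slot 5 + slot 8 + slot 6: cost 13 + 3 + 3 = 19 ≤ 21, expected clicks 14 + 10 + 9 = 33.
slot 8 + slot 1 + slot 6 + slot 2: cost 3 + 7 + 3 + 7 = 20 ≤ 21, expected clicks 10 + 8 + 9 + 10 = 37.
slot 8 + slot 6 + slot 2: cost 3 + 3 + 7 = 13 ≤ 21, expected clicks 10 + 9 + 10 = 29.
Best is slot 8, slot 1, slot 6, and slot 2 with total expected clicks 37.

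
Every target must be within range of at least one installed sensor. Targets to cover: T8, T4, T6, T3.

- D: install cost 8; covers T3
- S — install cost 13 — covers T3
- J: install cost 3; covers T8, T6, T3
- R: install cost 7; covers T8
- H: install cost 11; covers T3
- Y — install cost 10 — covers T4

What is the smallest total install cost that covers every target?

13

Choose J and Y: together they cover T8, T4, T6, T3 — every target.
Total install cost: 3 + 10 = 13.
No cover costs less than 13.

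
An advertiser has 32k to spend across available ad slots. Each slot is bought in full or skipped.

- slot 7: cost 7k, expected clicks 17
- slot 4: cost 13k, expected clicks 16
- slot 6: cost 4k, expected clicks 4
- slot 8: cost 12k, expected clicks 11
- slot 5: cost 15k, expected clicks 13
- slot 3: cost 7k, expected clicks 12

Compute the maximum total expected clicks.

Take slot 7, slot 4, slot 6, and slot 3: cost 7 + 13 + 4 + 7 = 31 ≤ 32, expected clicks 17 + 16 + 4 + 12 = 49.
No other feasible combination does better.

49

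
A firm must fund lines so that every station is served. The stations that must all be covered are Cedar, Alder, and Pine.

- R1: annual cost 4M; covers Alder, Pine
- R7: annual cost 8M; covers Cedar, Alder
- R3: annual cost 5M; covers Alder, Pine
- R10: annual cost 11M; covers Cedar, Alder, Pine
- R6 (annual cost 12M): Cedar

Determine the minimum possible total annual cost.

11

This is a weighted set-cover instance.
The greedy cost-per-new-station heuristic would pick R1 and R7 for 12, but a cheaper cover exists.
R10 alone covers Cedar, Alder, Pine — every station.
Total annual cost: 11.
No cover costs less than 11.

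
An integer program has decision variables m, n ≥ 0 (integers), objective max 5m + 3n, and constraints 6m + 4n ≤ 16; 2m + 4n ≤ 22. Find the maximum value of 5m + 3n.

Relaxing integrality, the LP optimum is 13.33 at (m,n) = (2.67, 0), which is not an integer point.
(m,n)=(2,1): 6·2+4·1=16≤16, 2·2+4·1=8≤22, objective 13.
(m,n)=(1,2): 6·1+4·2=14≤16, 2·1+4·2=10≤22, objective 11.
(m,n)=(2,0): 6·2+4·0=12≤16, 2·2+4·0=4≤22, objective 10.
Maximum is 13 at (m,n)=(2,1).

13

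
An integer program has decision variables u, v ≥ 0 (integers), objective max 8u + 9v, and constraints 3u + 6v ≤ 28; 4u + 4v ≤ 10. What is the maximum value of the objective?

Relaxing integrality, the LP optimum is 22.50 at (u,v) = (0, 2.5), which is not an integer point.
(u,v)=(0,2): 3·0+6·2=12≤28, 4·0+4·2=8≤10, objective 18.
(u,v)=(1,1): 3·1+6·1=9≤28, 4·1+4·1=8≤10, objective 17.
(u,v)=(0,1): 3·0+6·1=6≤28, 4·0+4·1=4≤10, objective 9.
No feasible integer point exceeds 18.

18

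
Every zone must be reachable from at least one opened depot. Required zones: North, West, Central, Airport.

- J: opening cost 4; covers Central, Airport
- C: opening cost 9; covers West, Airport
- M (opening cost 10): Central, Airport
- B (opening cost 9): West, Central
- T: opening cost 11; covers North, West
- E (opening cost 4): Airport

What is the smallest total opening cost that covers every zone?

This is a weighted set-cover instance.
Choose J and T: together they cover North, West, Central, Airport — every zone.
Total opening cost: 4 + 11 = 15.
No cover costs less than 15.

15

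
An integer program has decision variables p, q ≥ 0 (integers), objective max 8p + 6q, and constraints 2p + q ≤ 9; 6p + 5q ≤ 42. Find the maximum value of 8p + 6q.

50

(p,q)=(1,7) is feasible, giving 50.
(p,q)=(0,8) is feasible, giving 48.
(p,q)=(1,6) is feasible, giving 44.
(p,q)=(0,7) is feasible, giving 42.
Maximum is 50 at (p,q)=(1,7).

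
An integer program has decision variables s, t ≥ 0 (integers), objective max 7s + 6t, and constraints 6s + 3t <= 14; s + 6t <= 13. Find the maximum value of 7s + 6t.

The continuous relaxation peaks at (1.36, 1.94) with value 21.18; rounding to a feasible lattice point costs some objective.
(s,t)=(1,2): 6·1+3·2=12≤14, 1·1+6·2=13≤13, objective 19.
(s,t)=(2,0): 6·2+3·0=12≤14, 1·2+6·0=2≤13, objective 14.
(s,t)=(1,1): 6·1+3·1=9≤14, 1·1+6·1=7≤13, objective 13.
The best lattice point is (1,2), giving 19.

19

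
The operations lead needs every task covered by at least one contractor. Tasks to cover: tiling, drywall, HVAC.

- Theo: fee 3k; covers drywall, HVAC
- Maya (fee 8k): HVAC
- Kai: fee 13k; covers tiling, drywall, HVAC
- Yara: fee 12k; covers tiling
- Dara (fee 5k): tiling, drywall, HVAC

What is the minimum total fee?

Dara alone covers tiling, drywall, HVAC — every task.
Total fee: 5.

5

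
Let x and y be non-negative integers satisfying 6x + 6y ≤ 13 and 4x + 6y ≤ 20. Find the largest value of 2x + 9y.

(x,y)=(0,2): 6·0+6·2=12≤13, 4·0+6·2=12≤20, objective 18.
(x,y)=(1,1): 6·1+6·1=12≤13, 4·1+6·1=10≤20, objective 11.
(x,y)=(0,1): 6·0+6·1=6≤13, 4·0+6·1=6≤20, objective 9.
Maximum is 18 at (x,y)=(0,2).

18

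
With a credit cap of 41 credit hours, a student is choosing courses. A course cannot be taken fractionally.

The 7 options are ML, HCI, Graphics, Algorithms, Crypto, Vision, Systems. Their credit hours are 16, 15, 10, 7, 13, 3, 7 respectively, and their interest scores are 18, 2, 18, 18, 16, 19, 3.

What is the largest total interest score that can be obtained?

74

This is a 0-1 knapsack instance.
Allowing fractional choices, the relaxed optimum would be about 80.0, but courses are indivisible.
Graphics + Algorithms + Crypto + Vision + Systems: credit hours 10 + 7 + 13 + 3 + 7 = 40 ≤ 41, interest score 18 + 18 + 16 + 19 + 3 = 74.
ML + Graphics + Algorithms + Vision: credit hours 16 + 10 + 7 + 3 = 36 ≤ 41, interest score 18 + 18 + 18 + 19 = 73.
Graphics + Algorithms + Crypto + Vision: credit hours 10 + 7 + 13 + 3 = 33 ≤ 41, interest score 18 + 18 + 16 + 19 = 71.
Best is Graphics, Algorithms, Crypto, Vision, and Systems with total interest score 74.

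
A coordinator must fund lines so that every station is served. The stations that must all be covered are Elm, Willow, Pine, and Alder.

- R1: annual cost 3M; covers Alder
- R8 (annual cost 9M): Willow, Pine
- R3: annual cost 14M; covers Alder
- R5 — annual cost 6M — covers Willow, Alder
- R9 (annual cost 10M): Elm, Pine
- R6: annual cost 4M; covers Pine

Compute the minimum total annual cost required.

16

This is an integer covering problem.
The greedy cost-per-new-station heuristic would pick R1, R6, R5, and R9 for 23, but a cheaper cover exists.
Choose R5 and R9: together they cover Elm, Willow, Pine, Alder — every station.
Total annual cost: 6 + 10 = 16.
No cover costs less than 16.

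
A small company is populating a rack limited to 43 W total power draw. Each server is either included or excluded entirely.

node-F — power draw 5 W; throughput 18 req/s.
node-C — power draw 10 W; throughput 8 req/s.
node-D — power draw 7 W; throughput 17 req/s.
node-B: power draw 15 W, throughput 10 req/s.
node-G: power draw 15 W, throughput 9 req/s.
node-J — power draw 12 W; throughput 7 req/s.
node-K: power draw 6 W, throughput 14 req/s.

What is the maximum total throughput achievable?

67

node-F + node-C + node-D + node-B + node-K: power draw 5 + 10 + 7 + 15 + 6 = 43 ≤ 43, throughput 18 + 8 + 17 + 10 + 14 = 67.
node-F + node-C + node-D + node-G + node-K: power draw 5 + 10 + 7 + 15 + 6 = 43 ≤ 43, throughput 18 + 8 + 17 + 9 + 14 = 66.
Best is node-F, node-C, node-D, node-B, and node-K with total throughput 67.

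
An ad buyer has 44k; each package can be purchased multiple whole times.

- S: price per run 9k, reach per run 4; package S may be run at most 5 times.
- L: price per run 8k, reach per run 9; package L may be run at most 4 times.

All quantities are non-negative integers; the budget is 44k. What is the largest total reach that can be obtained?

40

4×L: price 32 ≤ 44, reach 4·9 = 36.
1×S and 4×L: price 41 ≤ 44, reach 1·4 + 4·9 = 40.
Best is 40.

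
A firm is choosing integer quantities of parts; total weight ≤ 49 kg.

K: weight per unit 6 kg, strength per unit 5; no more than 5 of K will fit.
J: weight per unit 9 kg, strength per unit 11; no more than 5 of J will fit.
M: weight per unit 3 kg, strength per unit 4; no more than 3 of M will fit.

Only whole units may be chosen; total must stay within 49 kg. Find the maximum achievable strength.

This is a bounded integer knapsack.
M has the best ratio (4/3); taking only M gives at most 3×4 = 12 (stopped by the supply cap of 3).
Mixing does better — 5×J and 1×M: weight 48 ≤ 49, strength 5·11 + 1·4 = 59.

59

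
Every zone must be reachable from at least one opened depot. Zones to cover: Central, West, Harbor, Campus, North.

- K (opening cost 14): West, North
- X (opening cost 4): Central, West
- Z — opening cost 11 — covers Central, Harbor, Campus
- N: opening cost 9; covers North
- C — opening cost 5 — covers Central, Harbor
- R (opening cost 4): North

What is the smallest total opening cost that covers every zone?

The greedy cost-per-new-zone heuristic would pick X, R, C, and Z for 24, but a cheaper cover exists.
Choose X, Z, and R: together they cover Central, West, Harbor, Campus, North — every zone.
Total opening cost: 4 + 11 + 4 = 19.
No cover costs less than 19.

19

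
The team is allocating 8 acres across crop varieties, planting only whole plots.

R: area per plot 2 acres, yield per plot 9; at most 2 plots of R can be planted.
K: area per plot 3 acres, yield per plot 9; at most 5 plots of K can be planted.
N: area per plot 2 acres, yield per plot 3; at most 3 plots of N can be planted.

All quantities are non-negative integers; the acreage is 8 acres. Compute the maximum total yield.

R has the best ratio (9/2); taking only R gives at most 2×9 = 18 (stopped by the supply cap of 2).
Mixing does better — 1×R and 2×K: area 8 ≤ 8, yield 1·9 + 2·9 = 27.

27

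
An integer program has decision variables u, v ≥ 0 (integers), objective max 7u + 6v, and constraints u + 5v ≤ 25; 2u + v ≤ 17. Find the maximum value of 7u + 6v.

67

The continuous relaxation peaks at (6.67, 3.67) with value 68.67; rounding to a feasible lattice point costs some objective.
(u,v)=(7,3): 1·7+5·3=22≤25, 2·7+1·3=17≤17, objective 67.
(u,v)=(7,2): 1·7+5·2=17≤25, 2·7+1·2=16≤17, objective 61.
No feasible integer point exceeds 67.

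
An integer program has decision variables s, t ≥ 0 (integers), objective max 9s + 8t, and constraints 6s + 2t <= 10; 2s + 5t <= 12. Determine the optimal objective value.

(s,t)=(1,2): 6·1+2·2=10≤10, 2·1+5·2=12≤12, objective 25.
(s,t)=(1,1): 6·1+2·1=8≤10, 2·1+5·1=7≤12, objective 17.
(s,t)=(0,2): 6·0+2·2=4≤10, 2·0+5·2=10≤12, objective 16.
No feasible integer point exceeds 25.

25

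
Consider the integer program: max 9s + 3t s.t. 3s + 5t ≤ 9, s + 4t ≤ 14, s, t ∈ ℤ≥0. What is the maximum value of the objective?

27

(s,t)=(3,0) is feasible, giving 27.
(s,t)=(2,0) is feasible, giving 18.
Maximum is 27 at (s,t)=(3,0).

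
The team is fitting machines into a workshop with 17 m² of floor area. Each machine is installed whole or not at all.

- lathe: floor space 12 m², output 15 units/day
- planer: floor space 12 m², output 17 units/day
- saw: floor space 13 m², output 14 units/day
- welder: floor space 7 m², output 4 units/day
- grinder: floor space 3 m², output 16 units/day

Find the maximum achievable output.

33

Take planer and grinder: floor space 12 + 3 = 15 ≤ 17, output 17 + 16 = 33.
No other feasible combination does better.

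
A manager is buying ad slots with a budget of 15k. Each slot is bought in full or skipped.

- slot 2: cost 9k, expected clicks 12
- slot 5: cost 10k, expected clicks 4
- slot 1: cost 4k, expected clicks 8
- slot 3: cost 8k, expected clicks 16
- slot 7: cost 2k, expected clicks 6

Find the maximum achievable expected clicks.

slot 1 + slot 3 + slot 7: cost 4 + 8 + 2 = 14 ≤ 15, expected clicks 8 + 16 + 6 = 30.
slot 2 + slot 1 + slot 7: cost 9 + 4 + 2 = 15 ≤ 15, expected clicks 12 + 8 + 6 = 26.
Best is slot 1, slot 3, and slot 7 with total expected clicks 30.

30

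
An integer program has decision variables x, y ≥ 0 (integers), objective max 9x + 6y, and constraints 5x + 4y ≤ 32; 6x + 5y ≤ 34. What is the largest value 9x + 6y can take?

The continuous relaxation peaks at (5.67, 0) with value 51.00; rounding to a feasible lattice point costs some objective.
(x,y)=(4,2): 5·4+4·2=28≤32, 6·4+5·2=34≤34, objective 48.
(x,y)=(3,3): 5·3+4·3=27≤32, 6·3+5·3=33≤34, objective 45.
(x,y)=(5,0): 5·5+4·0=25≤32, 6·5+5·0=30≤34, objective 45.
No feasible integer point exceeds 48.

48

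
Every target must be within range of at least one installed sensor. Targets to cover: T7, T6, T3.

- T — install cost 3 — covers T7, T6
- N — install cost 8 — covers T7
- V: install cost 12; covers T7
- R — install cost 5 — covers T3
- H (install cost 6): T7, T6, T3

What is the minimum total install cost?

The greedy cost-per-new-target heuristic would pick T and R for 8, but a cheaper cover exists.
H alone covers T7, T6, T3 — every target.
Total install cost: 6.
No cover costs less than 6.

6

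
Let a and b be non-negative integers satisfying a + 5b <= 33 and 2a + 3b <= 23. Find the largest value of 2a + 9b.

(a,b)=(2,6): 1·2+5·6=32≤33, 2·2+3·6=22≤23, objective 58.
(a,b)=(1,6): 1·1+5·6=31≤33, 2·1+3·6=20≤23, objective 56.
Maximum is 58 at (a,b)=(2,6).

58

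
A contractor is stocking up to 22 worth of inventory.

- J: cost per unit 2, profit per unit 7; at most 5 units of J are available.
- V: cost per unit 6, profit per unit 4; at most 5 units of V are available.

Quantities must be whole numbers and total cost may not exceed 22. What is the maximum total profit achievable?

43

This is a bounded integer knapsack.
5×J and 2×V: cost 22 ≤ 22, profit 5·7 + 2·4 = 43.
5×J and 1×V: cost 16 ≤ 22, profit 5·7 + 1·4 = 39.
Best is 43.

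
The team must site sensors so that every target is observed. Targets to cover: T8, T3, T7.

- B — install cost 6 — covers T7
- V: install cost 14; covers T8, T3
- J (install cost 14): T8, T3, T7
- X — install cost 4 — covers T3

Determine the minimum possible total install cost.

This is an integer covering problem.
J alone covers T8, T3, T7 — every target.
Total install cost: 14.

14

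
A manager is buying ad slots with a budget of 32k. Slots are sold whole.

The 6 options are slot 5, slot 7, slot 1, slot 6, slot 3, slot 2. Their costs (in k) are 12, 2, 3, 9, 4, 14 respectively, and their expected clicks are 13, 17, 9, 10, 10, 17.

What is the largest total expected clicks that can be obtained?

63

slot 7 + slot 1 + slot 6 + slot 3 + slot 2: cost 2 + 3 + 9 + 4 + 14 = 32 ≤ 32, expected clicks 17 + 9 + 10 + 10 + 17 = 63.
slot 5 + slot 7 + slot 1 + slot 6 + slot 3: cost 12 + 2 + 3 + 9 + 4 = 30 ≤ 32, expected clicks 13 + 17 + 9 + 10 + 10 = 59.
Best is slot 7, slot 1, slot 6, slot 3, and slot 2 with total expected clicks 63.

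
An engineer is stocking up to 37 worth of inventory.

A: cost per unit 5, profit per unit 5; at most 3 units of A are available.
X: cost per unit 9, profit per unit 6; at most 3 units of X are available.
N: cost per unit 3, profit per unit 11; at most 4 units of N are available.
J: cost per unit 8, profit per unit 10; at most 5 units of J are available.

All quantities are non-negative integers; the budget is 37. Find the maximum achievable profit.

Take 4×N and 3×J: cost 36 ≤ 37, profit 4·11 + 3·10 = 74.
N has the best ratio (11/3) and is taken to its limit of 4; remaining capacity is filled optimally with the others.

74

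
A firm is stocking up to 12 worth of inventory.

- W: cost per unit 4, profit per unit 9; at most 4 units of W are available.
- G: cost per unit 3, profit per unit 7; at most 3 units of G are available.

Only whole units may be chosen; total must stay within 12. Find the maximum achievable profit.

27

G has the best ratio (7/3); taking only G gives at most 3×7 = 21 (stopped by the supply cap of 3).
Mixing does better — 3×W: cost 12 ≤ 12, profit 3·9 = 27.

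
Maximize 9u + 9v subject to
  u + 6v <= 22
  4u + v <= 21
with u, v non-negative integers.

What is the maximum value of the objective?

(u,v)=(4,3): 1·4+6·3=22≤22, 4·4+1·3=19≤21, objective 63.
(u,v)=(5,1): 1·5+6·1=11≤22, 4·5+1·1=21≤21, objective 54.
(u,v)=(4,2): 1·4+6·2=16≤22, 4·4+1·2=18≤21, objective 54.
(u,v)=(3,3): 1·3+6·3=21≤22, 4·3+1·3=15≤21, objective 54.
Maximum is 63 at (u,v)=(4,3).

63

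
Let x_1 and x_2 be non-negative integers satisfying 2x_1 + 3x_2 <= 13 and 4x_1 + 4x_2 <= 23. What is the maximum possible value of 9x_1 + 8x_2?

The continuous relaxation peaks at (5.75, 0) with value 51.75; rounding to a feasible lattice point costs some objective.
(x_1,x_2)=(5,0) is feasible, giving 45.
(x_1,x_2)=(4,1) is feasible, giving 44.
(x_1,x_2)=(4,0) is feasible, giving 36.
The best lattice point is (5,0), giving 45.

45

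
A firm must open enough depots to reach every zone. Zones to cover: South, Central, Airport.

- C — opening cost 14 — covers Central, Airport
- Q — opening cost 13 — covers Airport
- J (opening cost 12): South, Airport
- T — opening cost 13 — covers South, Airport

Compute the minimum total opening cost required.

Choose C and J: together they cover South, Central, Airport — every zone.
Total opening cost: 14 + 12 = 26.

26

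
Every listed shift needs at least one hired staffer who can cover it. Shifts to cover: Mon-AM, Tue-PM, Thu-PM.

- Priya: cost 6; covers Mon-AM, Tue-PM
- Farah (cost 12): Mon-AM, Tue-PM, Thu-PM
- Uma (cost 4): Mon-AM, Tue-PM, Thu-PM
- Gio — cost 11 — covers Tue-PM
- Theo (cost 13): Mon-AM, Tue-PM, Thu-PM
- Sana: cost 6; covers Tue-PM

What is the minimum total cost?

4

Uma alone covers Mon-AM, Tue-PM, Thu-PM — every shift.
Total cost: 4.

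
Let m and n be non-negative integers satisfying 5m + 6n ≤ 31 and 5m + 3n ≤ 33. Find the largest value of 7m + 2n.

(m,n)=(6,0) is feasible, giving 42.
(m,n)=(5,1) is feasible, giving 37.
No feasible integer point exceeds 42.

42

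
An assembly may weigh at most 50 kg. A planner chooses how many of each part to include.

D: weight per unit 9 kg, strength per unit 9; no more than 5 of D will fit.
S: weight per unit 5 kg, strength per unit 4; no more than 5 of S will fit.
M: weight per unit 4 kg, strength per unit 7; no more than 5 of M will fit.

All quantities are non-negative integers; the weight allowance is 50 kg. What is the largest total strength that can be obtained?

62

2×D, 2×S, and 5×M: weight 48 ≤ 50, strength 2·9 + 2·4 + 5·7 = 61.
3×D and 5×M: weight 47 ≤ 50, strength 3·9 + 5·7 = 62.
Best is 62.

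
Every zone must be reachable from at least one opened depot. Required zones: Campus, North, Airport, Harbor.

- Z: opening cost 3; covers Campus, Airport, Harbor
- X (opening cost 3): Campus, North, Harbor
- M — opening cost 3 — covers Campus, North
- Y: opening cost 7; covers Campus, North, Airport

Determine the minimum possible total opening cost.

6

This is a weighted set-cover instance.
Choose Z and X: together they cover Campus, North, Airport, Harbor — every zone.
Total opening cost: 3 + 3 = 6.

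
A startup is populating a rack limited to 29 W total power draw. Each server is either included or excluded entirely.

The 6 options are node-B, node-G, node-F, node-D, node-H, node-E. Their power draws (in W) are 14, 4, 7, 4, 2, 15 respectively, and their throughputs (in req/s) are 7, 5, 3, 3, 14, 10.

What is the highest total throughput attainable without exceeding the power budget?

32

This is an integer program with binary decision variables.
Allowing fractional choices, the relaxed optimum would be about 34.0, but servers are indivisible.
node-G + node-D + node-H + node-E: power draw 4 + 4 + 2 + 15 = 25 ≤ 29, throughput 5 + 3 + 14 + 10 = 32.
node-F + node-D + node-H + node-E: power draw 7 + 4 + 2 + 15 = 28 ≤ 29, throughput 3 + 3 + 14 + 10 = 30.
node-G + node-F + node-H + node-E: power draw 4 + 7 + 2 + 15 = 28 ≤ 29, throughput 5 + 3 + 14 + 10 = 32.
The maximum throughput is 32; one optimal choice is node-G, node-D, node-H, and node-E.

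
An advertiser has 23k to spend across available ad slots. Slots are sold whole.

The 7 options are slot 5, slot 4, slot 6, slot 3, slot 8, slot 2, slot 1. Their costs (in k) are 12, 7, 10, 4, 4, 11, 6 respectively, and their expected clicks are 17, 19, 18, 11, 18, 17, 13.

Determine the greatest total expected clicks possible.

61

This is an integer program with binary decision variables.
Allowing fractional choices, the relaxed optimum would be about 64.6, but ad slots are indivisible.
slot 4 + slot 6 + slot 8: cost 7 + 10 + 4 = 21 ≤ 23, expected clicks 19 + 18 + 18 = 55.
slot 4 + slot 8 + slot 2: cost 7 + 4 + 11 = 22 ≤ 23, expected clicks 19 + 18 + 17 = 54.
slot 4 + slot 3 + slot 8 + slot 1: cost 7 + 4 + 4 + 6 = 21 ≤ 23, expected clicks 19 + 11 + 18 + 13 = 61.
Best is slot 4, slot 3, slot 8, and slot 1 with total expected clicks 61.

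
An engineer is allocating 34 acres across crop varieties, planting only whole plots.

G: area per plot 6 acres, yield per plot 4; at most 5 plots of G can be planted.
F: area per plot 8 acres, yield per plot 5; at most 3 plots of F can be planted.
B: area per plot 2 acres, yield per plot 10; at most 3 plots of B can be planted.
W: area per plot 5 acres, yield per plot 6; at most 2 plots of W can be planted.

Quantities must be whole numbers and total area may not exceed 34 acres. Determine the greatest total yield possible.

54

Take 3×G, 3×B, and 2×W: area 34 ≤ 34, yield 3·4 + 3·10 + 2·6 = 54.
B has the best ratio (10/2) and is taken to its limit of 3; remaining capacity is filled optimally with the others.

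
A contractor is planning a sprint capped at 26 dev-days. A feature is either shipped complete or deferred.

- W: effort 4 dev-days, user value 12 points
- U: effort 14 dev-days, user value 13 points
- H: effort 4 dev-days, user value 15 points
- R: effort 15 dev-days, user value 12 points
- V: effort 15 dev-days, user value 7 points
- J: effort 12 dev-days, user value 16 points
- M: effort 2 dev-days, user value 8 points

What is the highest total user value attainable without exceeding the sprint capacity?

51

W + H + J + M: effort 4 + 4 + 12 + 2 = 22 ≤ 26, user value 12 + 15 + 16 + 8 = 51.
W + U + H + M: effort 4 + 14 + 4 + 2 = 24 ≤ 26, user value 12 + 13 + 15 + 8 = 48.
Best is W, H, J, and M with total user value 51.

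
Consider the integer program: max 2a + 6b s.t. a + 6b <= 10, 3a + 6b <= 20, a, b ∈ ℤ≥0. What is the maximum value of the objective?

14

(a,b)=(4,1) is feasible, giving 14.
(a,b)=(3,1) is feasible, giving 12.
The best lattice point is (4,1), giving 14.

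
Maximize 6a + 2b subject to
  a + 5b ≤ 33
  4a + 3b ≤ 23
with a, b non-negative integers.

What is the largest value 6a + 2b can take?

32

Relaxing integrality, the LP optimum is 34.50 at (a,b) = (5.75, 0), which is not an integer point.
(a,b)=(5,1): 1·5+5·1=10≤33, 4·5+3·1=23≤23, objective 32.
(a,b)=(5,0): 1·5+5·0=5≤33, 4·5+3·0=20≤23, objective 30.
(a,b)=(4,2): 1·4+5·2=14≤33, 4·4+3·2=22≤23, objective 28.
No feasible integer point exceeds 32.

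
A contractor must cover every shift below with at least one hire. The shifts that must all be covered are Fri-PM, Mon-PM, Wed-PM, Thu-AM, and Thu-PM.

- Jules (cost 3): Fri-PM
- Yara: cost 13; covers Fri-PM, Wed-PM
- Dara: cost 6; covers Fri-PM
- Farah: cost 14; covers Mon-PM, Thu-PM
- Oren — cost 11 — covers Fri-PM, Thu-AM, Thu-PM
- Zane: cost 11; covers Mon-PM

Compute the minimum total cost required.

35

This is an integer covering problem.
Choose Yara, Oren, and Zane: together they cover Fri-PM, Mon-PM, Wed-PM, Thu-AM, Thu-PM — every shift.
Total cost: 13 + 11 + 11 = 35.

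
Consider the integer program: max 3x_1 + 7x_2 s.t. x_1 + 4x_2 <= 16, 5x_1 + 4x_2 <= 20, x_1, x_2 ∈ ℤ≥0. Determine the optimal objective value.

Relaxing integrality, the LP optimum is 29.25 at (x_1,x_2) = (1, 3.75), which is not an integer point.
(x_1,x_2)=(0,4): 1·0+4·4=16≤16, 5·0+4·4=16≤20, objective 28.
(x_1,x_2)=(1,3): 1·1+4·3=13≤16, 5·1+4·3=17≤20, objective 24.
(x_1,x_2)=(0,3): 1·0+4·3=12≤16, 5·0+4·3=12≤20, objective 21.
The best lattice point is (0,4), giving 28.

28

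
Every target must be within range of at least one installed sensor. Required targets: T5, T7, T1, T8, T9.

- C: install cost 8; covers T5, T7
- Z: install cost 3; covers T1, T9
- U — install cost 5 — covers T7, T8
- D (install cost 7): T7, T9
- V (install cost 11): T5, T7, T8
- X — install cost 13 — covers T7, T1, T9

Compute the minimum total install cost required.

14

The greedy cost-per-new-target heuristic would pick Z, U, and C for 16, but a cheaper cover exists.
Choose Z and V: together they cover T5, T7, T1, T8, T9 — every target.
Total install cost: 3 + 11 = 14.
No cover costs less than 14.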